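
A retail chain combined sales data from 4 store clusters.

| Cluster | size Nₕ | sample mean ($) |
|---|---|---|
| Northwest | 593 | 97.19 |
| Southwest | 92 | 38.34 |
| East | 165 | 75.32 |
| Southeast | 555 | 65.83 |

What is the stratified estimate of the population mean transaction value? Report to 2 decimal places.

78.38

N = 593 + 92 + 165 + 555 = 1405.
Overall mean = Σ (Nₕ/N)·x̄ₕ — weight by population share, not a simple average.
Σ Nₕx̄ₕ = 593·97.19 + 92·38.34 + 165·75.32 + 555·65.83 = 57633.67 + 3527.28 + 12427.8 + 36535.65 = 110124.4.
Divide by N: 110124.4 / 1405 = 78.3804... → 78.38.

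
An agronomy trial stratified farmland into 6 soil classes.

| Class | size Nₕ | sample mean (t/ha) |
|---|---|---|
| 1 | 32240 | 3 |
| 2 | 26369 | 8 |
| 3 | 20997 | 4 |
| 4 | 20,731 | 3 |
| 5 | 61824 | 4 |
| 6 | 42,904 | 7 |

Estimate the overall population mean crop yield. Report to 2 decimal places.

N = 205065; weights Wₕ = Nₕ/N = (0.1572, 0.1286, 0.1024, 0.1011, 0.3015, 0.2092).
x̄_st = Σ Wₕ·x̄ₕ = 0.1572·3 + 0.1286·8 + 0.1024·4 + 0.1011·3 + 0.3015·4 + 0.2092·7 ≈ 4.8837...
→ 4.88.

4.88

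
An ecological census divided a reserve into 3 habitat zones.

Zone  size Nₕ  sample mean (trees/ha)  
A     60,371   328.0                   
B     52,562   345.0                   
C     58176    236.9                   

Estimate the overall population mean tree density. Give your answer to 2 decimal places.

N = 171109; weights Wₕ = Nₕ/N = (0.3528, 0.3072, 0.3400).
x̄_st = Σ Wₕ·x̄ₕ = 0.3528·328.0 + 0.3072·345.0 + 0.3400·236.9 ≈ 302.2487...
→ 302.25.

302.25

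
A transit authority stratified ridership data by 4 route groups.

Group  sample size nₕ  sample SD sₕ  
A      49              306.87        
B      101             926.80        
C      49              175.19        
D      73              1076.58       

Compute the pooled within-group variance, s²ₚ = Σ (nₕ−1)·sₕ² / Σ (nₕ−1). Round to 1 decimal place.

Degrees of freedom: 48 + 100 + 48 + 72 = 268.
Σ(nₕ−1)sₕ² = 48·94169.1969 + 100·858958.24 + 48·30691.5361 + 72·1159024.4964 = 175338902.9248.
s²ₚ = 175338902.9248 / 268 = 654249.638... → 654249.6.

654249.6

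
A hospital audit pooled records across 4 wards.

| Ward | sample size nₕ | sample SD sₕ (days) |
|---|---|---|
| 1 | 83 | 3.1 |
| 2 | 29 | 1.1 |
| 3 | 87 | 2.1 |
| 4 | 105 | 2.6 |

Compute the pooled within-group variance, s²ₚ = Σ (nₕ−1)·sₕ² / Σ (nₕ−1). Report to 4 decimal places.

6.3473

Degrees of freedom: 82 + 28 + 86 + 104 = 300.
Σ(nₕ−1)sₕ² = 82·9.61 + 28·1.21 + 86·4.41 + 104·6.76 = 1904.2.
s²ₚ = 1904.2 / 300 = 6.347333... → 6.3473.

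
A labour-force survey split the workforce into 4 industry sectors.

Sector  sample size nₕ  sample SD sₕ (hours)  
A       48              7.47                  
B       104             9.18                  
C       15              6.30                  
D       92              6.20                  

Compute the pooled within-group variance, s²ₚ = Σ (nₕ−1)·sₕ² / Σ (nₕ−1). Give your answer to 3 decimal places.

60.221

A: (48−1)·7.47² = 47·55.8009 = 2622.6423
B: (104−1)·9.18² = 103·84.2724 = 8680.0572
C: (15−1)·6.30² = 14·39.69 = 555.66
D: (92−1)·6.20² = 91·38.44 = 3498.04
Numerator = 15356.3995; denominator = Σ(nₕ−1) = 255.
s²ₚ = 15356.3995/255 = 60.22117... → 60.221.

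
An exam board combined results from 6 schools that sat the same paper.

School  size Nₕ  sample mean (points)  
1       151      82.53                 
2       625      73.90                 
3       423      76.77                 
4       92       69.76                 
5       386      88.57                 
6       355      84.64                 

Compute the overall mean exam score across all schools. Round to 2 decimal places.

x̄_st = (Σ Nₕx̄ₕ) / (Σ Nₕ) = (151·82.53 + 625·73.90 + 423·76.77 + 92·69.76 + 386·88.57 + 355·84.64) / 2032
= 161776.38 / 2032 = 79.6144... → 79.61.

79.61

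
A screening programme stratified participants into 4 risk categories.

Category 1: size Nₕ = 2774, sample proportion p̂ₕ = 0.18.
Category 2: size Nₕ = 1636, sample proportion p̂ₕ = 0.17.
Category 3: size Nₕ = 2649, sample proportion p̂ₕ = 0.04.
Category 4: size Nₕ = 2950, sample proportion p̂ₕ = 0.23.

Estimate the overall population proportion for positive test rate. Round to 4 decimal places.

Wₕ = Nₕ/N with N = 10009: 0.2772, 0.1635, 0.2647, 0.2947.
p̂_st = 0.2772·0.18 + 0.1635·0.17 + 0.2647·0.04 + 0.2947·0.23 ≈ 0.156050... → 0.1560.

0.1560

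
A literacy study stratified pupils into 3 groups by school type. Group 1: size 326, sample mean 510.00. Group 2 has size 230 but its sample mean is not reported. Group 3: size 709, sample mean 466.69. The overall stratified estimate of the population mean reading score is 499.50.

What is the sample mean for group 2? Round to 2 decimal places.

Σ Nₕx̄ₕ = N·μ, so 230·x̄_2 = 1265·499.50 − (326·510.00 + 709·466.69).
= 631867.5 − 497143.21 = 134724.29.
x̄_2 = 134724.29 / 230 = 585.7578... → 585.76.

585.76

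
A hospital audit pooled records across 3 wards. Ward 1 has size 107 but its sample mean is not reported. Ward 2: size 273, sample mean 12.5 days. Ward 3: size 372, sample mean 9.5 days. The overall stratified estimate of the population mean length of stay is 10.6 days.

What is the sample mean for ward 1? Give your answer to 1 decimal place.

9.6

N = 107 + 273 + 372 = 752.
Overall total = μ·N = 10.6·752 = 7971.2.
Subtract the known strata: 273·12.5 + 372·9.5 = 6946.5.
Remaining total for ward 1: 7971.2 − 6946.5 = 1024.7.
Divide by its size: 1024.7 / 107 = 9.577... → 9.6.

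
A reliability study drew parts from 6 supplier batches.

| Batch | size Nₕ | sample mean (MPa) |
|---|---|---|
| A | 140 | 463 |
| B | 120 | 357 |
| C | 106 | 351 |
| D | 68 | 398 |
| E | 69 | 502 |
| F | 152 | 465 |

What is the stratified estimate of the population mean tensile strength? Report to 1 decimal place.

423.3

x̄_st = (Σ Nₕx̄ₕ) / (Σ Nₕ) = (140·463 + 120·357 + 106·351 + 68·398 + 69·502 + 152·465) / 655
= 277248 / 655 = 423.279... → 423.3.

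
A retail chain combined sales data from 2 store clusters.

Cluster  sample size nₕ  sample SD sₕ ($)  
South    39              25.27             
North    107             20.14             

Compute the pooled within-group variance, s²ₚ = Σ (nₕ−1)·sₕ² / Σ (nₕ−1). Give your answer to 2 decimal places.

South: (39−1)·25.27² = 38·638.5729 = 24265.7702
North: (107−1)·20.14² = 106·405.6196 = 42995.6776
Numerator = 67261.4478; denominator = Σ(nₕ−1) = 144.
s²ₚ = 67261.4478/144 = 467.0934... → 467.09.

467.09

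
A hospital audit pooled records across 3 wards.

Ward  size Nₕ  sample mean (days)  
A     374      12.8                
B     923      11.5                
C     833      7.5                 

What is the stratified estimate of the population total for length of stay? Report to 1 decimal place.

21649.2

A: 374·12.8 = 4787.2
B: 923·11.5 = 10614.5
C: 833·7.5 = 6247.5
τ̂ = Σ Nₕx̄ₕ = 21649.2.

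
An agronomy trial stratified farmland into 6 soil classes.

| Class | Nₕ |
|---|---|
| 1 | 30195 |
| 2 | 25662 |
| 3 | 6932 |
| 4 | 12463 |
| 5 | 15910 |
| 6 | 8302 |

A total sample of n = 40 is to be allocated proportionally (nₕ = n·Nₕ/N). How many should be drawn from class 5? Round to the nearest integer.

6

N = 30195 + 25662 + 6932 + 12463 + 15910 + 8302 = 99464.
n_5 = 40·15910/99464 = 6.398... → 6.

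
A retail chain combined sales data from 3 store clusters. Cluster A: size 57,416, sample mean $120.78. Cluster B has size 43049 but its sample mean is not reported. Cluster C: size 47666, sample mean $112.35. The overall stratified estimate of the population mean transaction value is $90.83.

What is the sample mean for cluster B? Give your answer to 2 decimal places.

27.06

Σ Nₕx̄ₕ = N·μ, so 43049·x̄_B = 148131·90.83 − (57416·120.78 + 47666·112.35).
= 13454738.73 − 12289979.58 = 1164759.15.
x̄_B = 1164759.15 / 43049 = 27.0566... → 27.06.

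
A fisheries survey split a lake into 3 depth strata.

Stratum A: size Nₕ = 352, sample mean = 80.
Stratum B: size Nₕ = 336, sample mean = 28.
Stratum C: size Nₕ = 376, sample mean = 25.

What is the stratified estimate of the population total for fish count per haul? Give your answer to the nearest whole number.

46968

Population total = Σ Nₕ·x̄ₕ (each stratum's size times its mean).
352·80 + 336·28 + 376·25 = 28160 + 9408 + 9400 = 46968.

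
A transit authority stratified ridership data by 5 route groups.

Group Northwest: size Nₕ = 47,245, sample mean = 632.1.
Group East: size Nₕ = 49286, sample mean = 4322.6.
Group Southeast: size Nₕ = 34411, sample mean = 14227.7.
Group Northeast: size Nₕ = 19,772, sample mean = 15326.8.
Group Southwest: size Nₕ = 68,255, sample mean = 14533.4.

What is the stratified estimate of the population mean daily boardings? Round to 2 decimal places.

x̄_st = (Σ Nₕx̄ₕ) / (Σ Nₕ) = (47245·632.1 + 49286·4322.6 + 34411·14227.7 + 19772·15326.8 + 68255·14533.4) / 218969
= 2027515319.4 / 218969 = 9259.3715... → 9259.37.

9259.37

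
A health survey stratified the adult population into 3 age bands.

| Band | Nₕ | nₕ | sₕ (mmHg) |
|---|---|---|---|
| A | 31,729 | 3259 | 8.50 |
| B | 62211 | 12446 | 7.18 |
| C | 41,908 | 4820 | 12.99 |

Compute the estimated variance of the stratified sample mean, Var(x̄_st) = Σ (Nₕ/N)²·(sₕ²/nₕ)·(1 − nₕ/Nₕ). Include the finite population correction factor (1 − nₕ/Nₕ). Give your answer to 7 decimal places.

0.0047285

N = 135848. Term for each stratum: Wₕ²sₕ²/nₕ·(1−nₕ/Nₕ).
Var(x̄_st) = 0.0010851527 + 0.0006948704 + 0.0029484592 = 0.0047284822 → 0.0047285.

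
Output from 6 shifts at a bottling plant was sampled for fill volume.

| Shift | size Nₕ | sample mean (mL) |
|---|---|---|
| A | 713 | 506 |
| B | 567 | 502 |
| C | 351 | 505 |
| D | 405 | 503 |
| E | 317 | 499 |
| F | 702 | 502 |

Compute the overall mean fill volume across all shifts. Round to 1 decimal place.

N = 713 + 567 + 351 + 405 + 317 + 702 = 3055.
Overall mean = Σ (Nₕ/N)·x̄ₕ — weight by population share, not a simple average.
Σ Nₕx̄ₕ = 713·506 + 567·502 + 351·505 + 405·503 + 317·499 + 702·502 = 360778 + 284634 + 177255 + 203715 + 158183 + 352404 = 1536969.
Divide by N: 1536969 / 3055 = 503.100... → 503.1.

503.1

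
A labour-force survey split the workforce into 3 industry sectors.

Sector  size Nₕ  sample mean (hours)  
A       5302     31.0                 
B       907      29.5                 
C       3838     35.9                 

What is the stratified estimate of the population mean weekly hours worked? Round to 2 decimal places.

x̄_st = (Σ Nₕx̄ₕ) / (Σ Nₕ) = (5302·31.0 + 907·29.5 + 3838·35.9) / 10047
= 328902.7 / 10047 = 32.7364... → 32.74.

32.74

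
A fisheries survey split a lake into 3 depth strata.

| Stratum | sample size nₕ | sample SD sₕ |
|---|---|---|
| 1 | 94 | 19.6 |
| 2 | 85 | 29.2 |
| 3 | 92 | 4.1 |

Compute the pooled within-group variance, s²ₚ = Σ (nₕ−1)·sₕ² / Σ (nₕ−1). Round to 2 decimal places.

1: (94−1)·19.6² = 93·384.16 = 35726.88
2: (85−1)·29.2² = 84·852.64 = 71621.76
3: (92−1)·4.1² = 91·16.81 = 1529.71
Numerator = 108878.35; denominator = Σ(nₕ−1) = 268.
s²ₚ = 108878.35/268 = 406.2625 → 406.26.

406.26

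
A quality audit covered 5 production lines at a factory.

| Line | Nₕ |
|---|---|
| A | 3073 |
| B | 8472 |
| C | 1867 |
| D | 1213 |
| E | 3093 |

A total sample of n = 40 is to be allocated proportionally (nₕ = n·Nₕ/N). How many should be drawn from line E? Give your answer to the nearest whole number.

7

N = 3073 + 8472 + 1867 + 1213 + 3093 = 17718.
n_E = 40·3093/17718 = 6.983... → 7.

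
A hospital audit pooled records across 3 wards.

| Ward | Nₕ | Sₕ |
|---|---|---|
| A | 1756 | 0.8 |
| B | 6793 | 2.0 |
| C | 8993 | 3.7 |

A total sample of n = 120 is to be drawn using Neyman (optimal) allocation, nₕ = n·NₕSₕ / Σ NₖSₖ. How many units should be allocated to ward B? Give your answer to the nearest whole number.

34

A: NₕSₕ = 1756·0.8 = 1404.8
B: NₕSₕ = 6793·2.0 = 13586
C: NₕSₕ = 8993·3.7 = 33274.1
Σ NₕSₕ = 48264.9.
n_B = 120·13586/48264.9 = 33.779... → 34.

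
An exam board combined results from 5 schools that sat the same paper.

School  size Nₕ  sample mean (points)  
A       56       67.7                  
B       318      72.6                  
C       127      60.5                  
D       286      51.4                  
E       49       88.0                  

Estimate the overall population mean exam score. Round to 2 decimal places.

N = 836; weights Wₕ = Nₕ/N = (0.0670, 0.3804, 0.1519, 0.3421, 0.0586).
x̄_st = Σ Wₕ·x̄ₕ = 0.0670·67.7 + 0.3804·72.6 + 0.1519·60.5 + 0.3421·51.4 + 0.0586·88.0 ≈ 64.0836...
→ 64.08.

64.08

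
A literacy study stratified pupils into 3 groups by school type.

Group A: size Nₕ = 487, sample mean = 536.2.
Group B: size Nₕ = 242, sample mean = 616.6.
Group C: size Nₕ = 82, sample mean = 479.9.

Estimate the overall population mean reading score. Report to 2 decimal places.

x̄_st = (Σ Nₕx̄ₕ) / (Σ Nₕ) = (487·536.2 + 242·616.6 + 82·479.9) / 811
= 449698.4 / 811 = 554.4986... → 554.50.

554.50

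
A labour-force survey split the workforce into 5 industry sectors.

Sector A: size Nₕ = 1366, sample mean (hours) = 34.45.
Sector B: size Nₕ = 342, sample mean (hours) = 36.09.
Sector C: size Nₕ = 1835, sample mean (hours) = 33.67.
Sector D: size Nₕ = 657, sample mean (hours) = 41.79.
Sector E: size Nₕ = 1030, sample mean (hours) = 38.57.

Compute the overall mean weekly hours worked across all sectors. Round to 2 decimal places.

36.02

x̄_st = (Σ Nₕx̄ₕ) / (Σ Nₕ) = (1366·34.45 + 342·36.09 + 1835·33.67 + 657·41.79 + 1030·38.57) / 5230
= 188369.06 / 5230 = 36.0170... → 36.02.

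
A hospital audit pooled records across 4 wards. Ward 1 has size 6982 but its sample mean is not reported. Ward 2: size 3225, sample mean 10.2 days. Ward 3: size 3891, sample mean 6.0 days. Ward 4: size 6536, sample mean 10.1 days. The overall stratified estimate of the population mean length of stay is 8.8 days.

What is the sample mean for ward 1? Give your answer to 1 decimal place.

N = 6982 + 3225 + 3891 + 6536 = 20634.
Overall total = μ·N = 8.8·20634 = 181579.2.
Subtract the known strata: 3225·10.2 + 3891·6.0 + 6536·10.1 = 122254.6.
Remaining total for ward 1: 181579.2 − 122254.6 = 59324.6.
Divide by its size: 59324.6 / 6982 = 8.497... → 8.5.

8.5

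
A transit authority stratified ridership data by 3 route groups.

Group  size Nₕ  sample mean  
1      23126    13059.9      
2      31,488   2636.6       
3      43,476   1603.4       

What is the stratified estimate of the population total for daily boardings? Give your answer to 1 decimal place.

454753926.6

Estimate total by summing Nₕ·x̄ₕ over strata.
23126·13059.9 + 31488·2636.6 + 43476·1603.4 = 302023247.4 + 83021260.8 + 69709418.4 = 454753926.6.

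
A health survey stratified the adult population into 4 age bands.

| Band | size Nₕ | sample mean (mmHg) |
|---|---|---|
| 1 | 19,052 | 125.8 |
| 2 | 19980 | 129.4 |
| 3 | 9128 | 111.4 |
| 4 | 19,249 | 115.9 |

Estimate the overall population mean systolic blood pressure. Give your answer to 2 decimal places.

N = 67409; weights Wₕ = Nₕ/N = (0.2826, 0.2964, 0.1354, 0.2856).
x̄_st = Σ Wₕ·x̄ₕ = 0.2826·125.8 + 0.2964·129.4 + 0.1354·111.4 + 0.2856·115.9 ≈ 122.0901...
→ 122.09.

122.09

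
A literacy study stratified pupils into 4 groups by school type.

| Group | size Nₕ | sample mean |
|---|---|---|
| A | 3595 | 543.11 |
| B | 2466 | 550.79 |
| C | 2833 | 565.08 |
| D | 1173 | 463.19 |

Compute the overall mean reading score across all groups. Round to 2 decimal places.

541.86

N = 3595 + 2466 + 2833 + 1173 = 10067.
Weight each subgroup mean by Nₕ/N and sum.
Σ Nₕx̄ₕ = 3595·543.11 + 2466·550.79 + 2833·565.08 + 1173·463.19 = 1952480.45 + 1358248.14 + 1600871.64 + 543321.87 = 5454922.1.
Divide by N: 5454922.1 / 10067 = 541.8617... → 541.86.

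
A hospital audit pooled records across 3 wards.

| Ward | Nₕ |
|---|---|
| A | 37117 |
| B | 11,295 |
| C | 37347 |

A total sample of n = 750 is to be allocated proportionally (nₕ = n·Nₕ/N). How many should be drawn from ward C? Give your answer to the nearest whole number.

327

Share of ward C = 37347/85759 = 0.43549.
Allocate 750 × 0.43549 = 326.616... → 327.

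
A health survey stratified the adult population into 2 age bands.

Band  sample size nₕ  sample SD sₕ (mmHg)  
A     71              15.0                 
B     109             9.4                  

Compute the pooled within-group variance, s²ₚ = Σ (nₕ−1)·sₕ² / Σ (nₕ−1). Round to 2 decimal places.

142.09

Degrees of freedom: 70 + 108 = 178.
Σ(nₕ−1)sₕ² = 70·225 + 108·88.36 = 25292.88.
s²ₚ = 25292.88 / 178 = 142.0948... → 142.09.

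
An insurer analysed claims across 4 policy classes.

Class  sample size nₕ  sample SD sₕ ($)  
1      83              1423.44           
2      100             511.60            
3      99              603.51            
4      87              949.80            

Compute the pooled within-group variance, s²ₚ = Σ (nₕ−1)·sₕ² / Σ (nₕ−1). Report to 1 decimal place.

836534.0

Degrees of freedom: 82 + 99 + 98 + 86 = 365.
Σ(nₕ−1)sₕ² = 82·2026181.4336 + 99·261734.56 + 98·364224.3201 + 86·902120.04 = 305334905.805.
s²ₚ = 305334905.805 / 365 = 836533.989... → 836534.0.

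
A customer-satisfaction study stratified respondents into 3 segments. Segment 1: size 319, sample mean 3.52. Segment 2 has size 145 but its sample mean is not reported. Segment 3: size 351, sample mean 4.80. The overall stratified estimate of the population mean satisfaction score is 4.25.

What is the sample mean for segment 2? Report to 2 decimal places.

Σ Nₕx̄ₕ = N·μ, so 145·x̄_2 = 815·4.25 − (319·3.52 + 351·4.80).
= 3463.75 − 2807.68 = 656.07.
x̄_2 = 656.07 / 145 = 4.5246... → 4.52.

4.52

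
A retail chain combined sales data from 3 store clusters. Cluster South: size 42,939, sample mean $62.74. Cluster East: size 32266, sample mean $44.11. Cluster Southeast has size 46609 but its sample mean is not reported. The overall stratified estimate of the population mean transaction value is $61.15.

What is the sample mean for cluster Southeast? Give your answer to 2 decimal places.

Σ Nₕx̄ₕ = N·μ, so 46609·x̄_Southeast = 121814·61.15 − (42939·62.74 + 32266·44.11).
= 7448926.1 − 4117246.12 = 3331679.98.
x̄_Southeast = 3331679.98 / 46609 = 71.4815... → 71.48.

71.48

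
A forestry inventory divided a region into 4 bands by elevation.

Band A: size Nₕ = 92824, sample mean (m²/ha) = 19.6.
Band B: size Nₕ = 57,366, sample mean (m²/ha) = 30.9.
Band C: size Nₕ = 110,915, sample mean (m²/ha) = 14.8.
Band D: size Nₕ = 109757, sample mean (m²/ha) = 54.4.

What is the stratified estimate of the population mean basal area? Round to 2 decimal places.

30.21

N = 370862; weights Wₕ = Nₕ/N = (0.2503, 0.1547, 0.2991, 0.2960).
x̄_st = Σ Wₕ·x̄ₕ = 0.2503·19.6 + 0.1547·30.9 + 0.2991·14.8 + 0.2960·54.4 ≈ 30.2115...
→ 30.21.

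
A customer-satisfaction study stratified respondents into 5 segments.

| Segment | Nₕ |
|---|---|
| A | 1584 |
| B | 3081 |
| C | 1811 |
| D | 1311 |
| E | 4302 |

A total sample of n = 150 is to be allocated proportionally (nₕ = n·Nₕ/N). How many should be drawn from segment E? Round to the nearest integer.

53

Share of segment E = 4302/12089 = 0.35586.
Allocate 150 × 0.35586 = 53.379... → 53.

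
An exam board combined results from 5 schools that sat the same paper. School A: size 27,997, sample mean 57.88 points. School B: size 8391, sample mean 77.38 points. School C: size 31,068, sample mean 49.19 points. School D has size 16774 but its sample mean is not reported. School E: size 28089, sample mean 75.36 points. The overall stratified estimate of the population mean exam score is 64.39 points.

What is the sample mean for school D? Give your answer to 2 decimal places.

N = 27997 + 8391 + 31068 + 16774 + 28089 = 112319.
Overall total = μ·N = 64.39·112319 = 7232220.41.
Subtract the known strata: 27997·57.88 + 8391·77.38 + 31068·49.19 + 28089·75.36 = 5914783.9.
Remaining total for school D: 7232220.41 − 5914783.9 = 1317436.51.
Divide by its size: 1317436.51 / 16774 = 78.5404... → 78.54.

78.54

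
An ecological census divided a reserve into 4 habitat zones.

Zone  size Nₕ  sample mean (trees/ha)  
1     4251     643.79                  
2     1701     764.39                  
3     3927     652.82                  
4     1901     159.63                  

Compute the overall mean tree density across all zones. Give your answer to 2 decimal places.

586.08

N = 11780; weights Wₕ = Nₕ/N = (0.3609, 0.1444, 0.3334, 0.1614).
x̄_st = Σ Wₕ·x̄ₕ = 0.3609·643.79 + 0.1444·764.39 + 0.3334·652.82 + 0.1614·159.63 ≈ 586.0831...
→ 586.08.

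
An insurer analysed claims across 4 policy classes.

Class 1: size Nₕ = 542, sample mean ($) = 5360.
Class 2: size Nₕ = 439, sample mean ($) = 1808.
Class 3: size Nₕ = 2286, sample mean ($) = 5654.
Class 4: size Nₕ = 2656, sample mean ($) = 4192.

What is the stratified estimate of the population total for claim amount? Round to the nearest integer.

1: 542·5360 = 2905120
2: 439·1808 = 793712
3: 2286·5654 = 12925044
4: 2656·4192 = 11133952
τ̂ = Σ Nₕx̄ₕ = 27757828.

27757828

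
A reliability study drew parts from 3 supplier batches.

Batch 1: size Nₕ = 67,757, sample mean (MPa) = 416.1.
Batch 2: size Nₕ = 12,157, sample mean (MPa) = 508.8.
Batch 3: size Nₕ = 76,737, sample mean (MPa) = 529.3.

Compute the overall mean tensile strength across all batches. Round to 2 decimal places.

N = 156651; weights Wₕ = Nₕ/N = (0.4325, 0.0776, 0.4899).
x̄_st = Σ Wₕ·x̄ₕ = 0.4325·416.1 + 0.0776·508.8 + 0.4899·529.3 ≈ 478.7462...
→ 478.75.

478.75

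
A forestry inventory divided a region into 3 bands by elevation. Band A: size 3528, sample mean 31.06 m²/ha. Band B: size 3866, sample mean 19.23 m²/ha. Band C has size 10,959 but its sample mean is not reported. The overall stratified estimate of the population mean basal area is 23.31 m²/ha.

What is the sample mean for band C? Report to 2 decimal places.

22.25

N = 3528 + 3866 + 10959 = 18353.
Overall total = μ·N = 23.31·18353 = 427808.43.
Subtract the known strata: 3528·31.06 + 3866·19.23 = 183922.86.
Remaining total for band C: 427808.43 − 183922.86 = 243885.57.
Divide by its size: 243885.57 / 10959 = 22.2544... → 22.25.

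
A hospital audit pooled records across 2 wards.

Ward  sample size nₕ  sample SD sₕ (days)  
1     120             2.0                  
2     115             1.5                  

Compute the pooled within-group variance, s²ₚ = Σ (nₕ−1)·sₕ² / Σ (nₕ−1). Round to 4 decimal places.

1: (120−1)·2.0² = 119·4 = 476
2: (115−1)·1.5² = 114·2.25 = 256.5
Numerator = 732.5; denominator = Σ(nₕ−1) = 233.
s²ₚ = 732.5/233 = 3.143777... → 3.1438.

3.1438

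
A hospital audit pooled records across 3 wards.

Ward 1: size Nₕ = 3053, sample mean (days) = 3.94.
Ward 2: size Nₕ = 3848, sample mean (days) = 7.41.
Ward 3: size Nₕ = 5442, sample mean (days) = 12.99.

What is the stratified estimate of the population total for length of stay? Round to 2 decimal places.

111234.08

1: 3053·3.94 = 12028.82
2: 3848·7.41 = 28513.68
3: 5442·12.99 = 70691.58
τ̂ = Σ Nₕx̄ₕ = 111234.08.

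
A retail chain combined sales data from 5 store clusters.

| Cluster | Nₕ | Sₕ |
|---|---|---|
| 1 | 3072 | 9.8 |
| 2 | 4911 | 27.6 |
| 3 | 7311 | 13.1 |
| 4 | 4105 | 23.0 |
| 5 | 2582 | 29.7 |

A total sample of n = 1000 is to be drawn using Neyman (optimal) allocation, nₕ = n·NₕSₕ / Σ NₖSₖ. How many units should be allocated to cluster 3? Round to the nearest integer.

221

Σ NₕSₕ = 3072·9.8 + 4911·27.6 + 7311·13.1 + 4105·23.0 + 2582·29.7 = 432523.7.
Share for 3: 95774.1/432523.7 = 0.22143.
n_3 = 1000 × 0.22143 = 221.431... → 221.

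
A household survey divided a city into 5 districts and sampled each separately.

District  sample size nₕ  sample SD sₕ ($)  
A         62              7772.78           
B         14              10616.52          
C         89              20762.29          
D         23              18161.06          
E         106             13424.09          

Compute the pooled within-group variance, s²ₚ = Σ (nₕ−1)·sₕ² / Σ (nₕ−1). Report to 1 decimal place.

239663653.6

Degrees of freedom: 61 + 13 + 88 + 22 + 105 = 289.
Σ(nₕ−1)sₕ² = 61·60416108.9284 + 13·112710496.9104 + 88·431072686.0441 + 22·329824100.3236 + 105·180206192.3281 = 69262795877.9181.
s²ₚ = 69262795877.9181 / 289 = 239663653.557... → 239663653.6.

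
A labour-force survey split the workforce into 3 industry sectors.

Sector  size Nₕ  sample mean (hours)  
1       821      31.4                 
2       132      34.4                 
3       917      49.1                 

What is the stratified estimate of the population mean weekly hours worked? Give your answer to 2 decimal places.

N = 821 + 132 + 917 = 1870.
The stratified mean weights each stratum mean by its population share Nₕ/N.
Σ Nₕx̄ₕ = 821·31.4 + 132·34.4 + 917·49.1 = 25779.4 + 4540.8 + 45024.7 = 75344.9.
Divide by N: 75344.9 / 1870 = 40.2914... → 40.29.

40.29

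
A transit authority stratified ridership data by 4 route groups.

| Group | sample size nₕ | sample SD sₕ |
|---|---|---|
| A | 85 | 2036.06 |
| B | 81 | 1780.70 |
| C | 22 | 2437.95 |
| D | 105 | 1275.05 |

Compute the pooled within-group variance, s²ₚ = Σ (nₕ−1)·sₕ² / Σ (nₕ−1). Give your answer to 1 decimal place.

3099621.6

Degrees of freedom: 84 + 80 + 21 + 104 = 289.
Σ(nₕ−1)sₕ² = 84·4145540.3236 + 80·3170892.49 + 21·5943600.2025 + 104·1625752.5025 = 895790650.8949.
s²ₚ = 895790650.8949 / 289 = 3099621.629... → 3099621.6.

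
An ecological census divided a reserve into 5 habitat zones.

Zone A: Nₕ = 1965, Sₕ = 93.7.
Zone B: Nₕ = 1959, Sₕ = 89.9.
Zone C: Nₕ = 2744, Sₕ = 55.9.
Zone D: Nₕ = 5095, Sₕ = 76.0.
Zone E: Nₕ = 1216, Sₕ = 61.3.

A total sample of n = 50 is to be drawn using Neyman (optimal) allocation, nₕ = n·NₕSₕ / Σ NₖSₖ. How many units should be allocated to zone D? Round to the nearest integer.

20

A: NₕSₕ = 1965·93.7 = 184120.5
B: NₕSₕ = 1959·89.9 = 176114.1
C: NₕSₕ = 2744·55.9 = 153389.6
D: NₕSₕ = 5095·76.0 = 387220
E: NₕSₕ = 1216·61.3 = 74540.8
Σ NₕSₕ = 975385.
n_D = 50·387220/975385 = 19.850... → 20.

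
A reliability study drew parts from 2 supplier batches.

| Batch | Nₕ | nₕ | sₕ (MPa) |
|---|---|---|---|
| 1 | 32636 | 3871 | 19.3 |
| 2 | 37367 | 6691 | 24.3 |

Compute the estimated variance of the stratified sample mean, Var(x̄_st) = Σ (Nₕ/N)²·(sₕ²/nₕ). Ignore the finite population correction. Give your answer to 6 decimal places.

N = 70003; Wₕ = Nₕ/N.
batch 1: (32636/70003)²·19.3²/3871 = 0.020914717
batch 2: (37367/70003)²·24.3²/6691 = 0.025145755
Sum = 0.046060472 → 0.046060.

0.046060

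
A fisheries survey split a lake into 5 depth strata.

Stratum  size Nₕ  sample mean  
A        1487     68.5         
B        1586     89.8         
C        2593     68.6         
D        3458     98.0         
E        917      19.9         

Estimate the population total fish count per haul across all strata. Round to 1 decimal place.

779294.4

Estimate total by summing Nₕ·x̄ₕ over strata.
1487·68.5 + 1586·89.8 + 2593·68.6 + 3458·98.0 + 917·19.9 = 101859.5 + 142422.8 + 177879.8 + 338884 + 18248.3 = 779294.4.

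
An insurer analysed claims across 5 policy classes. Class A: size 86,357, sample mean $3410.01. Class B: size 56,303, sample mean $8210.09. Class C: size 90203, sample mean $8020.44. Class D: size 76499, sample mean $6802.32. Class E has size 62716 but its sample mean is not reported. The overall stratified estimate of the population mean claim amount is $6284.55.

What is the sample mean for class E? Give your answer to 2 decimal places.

Σ Nₕx̄ₕ = N·μ, so 62716·x̄_E = 372078·6284.55 − (86357·3410.01 + 56303·8210.09 + 90203·8020.44 + 76499·6802.32).
= 2338342794.9 − 2000569357.84 = 337773437.06.
x̄_E = 337773437.06 / 62716 = 5385.7618... → 5385.76.

5385.76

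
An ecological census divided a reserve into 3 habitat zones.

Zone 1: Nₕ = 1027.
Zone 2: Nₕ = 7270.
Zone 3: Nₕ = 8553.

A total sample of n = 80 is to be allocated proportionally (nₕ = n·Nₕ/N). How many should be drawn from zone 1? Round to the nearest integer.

N = 1027 + 7270 + 8553 = 16850.
n_1 = 80·1027/16850 = 4.876... → 5.

5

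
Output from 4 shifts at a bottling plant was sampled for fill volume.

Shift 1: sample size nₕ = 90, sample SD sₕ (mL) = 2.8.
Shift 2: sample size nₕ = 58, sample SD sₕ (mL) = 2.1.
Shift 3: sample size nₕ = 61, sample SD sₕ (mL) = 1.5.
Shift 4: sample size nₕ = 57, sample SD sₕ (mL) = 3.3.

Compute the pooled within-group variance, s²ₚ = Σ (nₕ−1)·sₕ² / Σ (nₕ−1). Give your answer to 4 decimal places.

6.4655

1: (90−1)·2.8² = 89·7.84 = 697.76
2: (58−1)·2.1² = 57·4.41 = 251.37
3: (61−1)·1.5² = 60·2.25 = 135
4: (57−1)·3.3² = 56·10.89 = 609.84
Numerator = 1693.97; denominator = Σ(nₕ−1) = 262.
s²ₚ = 1693.97/262 = 6.465534... → 6.4655.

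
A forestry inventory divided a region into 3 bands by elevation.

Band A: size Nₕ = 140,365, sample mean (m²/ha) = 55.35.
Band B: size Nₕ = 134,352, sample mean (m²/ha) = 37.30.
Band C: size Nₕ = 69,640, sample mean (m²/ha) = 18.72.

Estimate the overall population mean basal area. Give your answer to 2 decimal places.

40.90

N = 344357; weights Wₕ = Nₕ/N = (0.4076, 0.3902, 0.2022).
x̄_st = Σ Wₕ·x̄ₕ = 0.4076·55.35 + 0.3902·37.30 + 0.2022·18.72 ≈ 40.9000...
→ 40.90.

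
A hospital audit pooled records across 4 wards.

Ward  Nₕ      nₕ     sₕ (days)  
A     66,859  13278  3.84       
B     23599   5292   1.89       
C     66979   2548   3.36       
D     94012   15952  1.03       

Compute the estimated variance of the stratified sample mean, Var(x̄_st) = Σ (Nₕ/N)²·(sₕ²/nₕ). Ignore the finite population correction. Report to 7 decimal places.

N = 251449; Wₕ = Nₕ/N.
ward A: (66859/251449)²·3.84²/13278 = 0.0000785145
ward B: (23599/251449)²·1.89²/5292 = 0.0000059455
ward C: (66979/251449)²·3.36²/2548 = 0.0003143812
ward D: (94012/251449)²·1.03²/15952 = 0.0000092966
Sum = 0.0004081379 → 0.0004081.

0.0004081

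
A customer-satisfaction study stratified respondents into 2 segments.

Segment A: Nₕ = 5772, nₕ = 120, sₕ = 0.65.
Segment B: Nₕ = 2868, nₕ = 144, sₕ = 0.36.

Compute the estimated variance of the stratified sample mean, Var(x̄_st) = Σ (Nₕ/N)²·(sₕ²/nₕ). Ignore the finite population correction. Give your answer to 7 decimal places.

0.0016705

N = 8640; Wₕ = Nₕ/N.
segment A: (5772/8640)²·0.65²/120 = 0.0015713417
segment B: (2868/8640)²·0.36²/144 = 0.0000991684
Sum = 0.0016705101 → 0.0016705.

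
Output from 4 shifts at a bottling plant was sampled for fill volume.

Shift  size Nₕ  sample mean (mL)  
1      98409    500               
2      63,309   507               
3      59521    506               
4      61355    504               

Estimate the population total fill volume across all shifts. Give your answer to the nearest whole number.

1: 98409·500 = 49204500
2: 63309·507 = 32097663
3: 59521·506 = 30117626
4: 61355·504 = 30922920
τ̂ = Σ Nₕx̄ₕ = 142342709.

142342709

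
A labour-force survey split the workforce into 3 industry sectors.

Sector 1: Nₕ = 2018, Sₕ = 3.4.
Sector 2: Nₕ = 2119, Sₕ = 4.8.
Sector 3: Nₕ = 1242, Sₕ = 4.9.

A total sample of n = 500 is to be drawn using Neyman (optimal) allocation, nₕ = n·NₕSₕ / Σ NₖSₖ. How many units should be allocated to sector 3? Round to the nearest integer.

132

Σ NₕSₕ = 2018·3.4 + 2119·4.8 + 1242·4.9 = 23118.2.
Share for 3: 6085.8/23118.2 = 0.26325.
n_3 = 500 × 0.26325 = 131.624... → 132.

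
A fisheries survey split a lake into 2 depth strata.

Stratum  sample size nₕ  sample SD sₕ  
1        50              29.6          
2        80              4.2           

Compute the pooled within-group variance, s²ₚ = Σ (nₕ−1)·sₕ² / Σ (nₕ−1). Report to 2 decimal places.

1: (50−1)·29.6² = 49·876.16 = 42931.84
2: (80−1)·4.2² = 79·17.64 = 1393.56
Numerator = 44325.4; denominator = Σ(nₕ−1) = 128.
s²ₚ = 44325.4/128 = 346.2922... → 346.29.

346.29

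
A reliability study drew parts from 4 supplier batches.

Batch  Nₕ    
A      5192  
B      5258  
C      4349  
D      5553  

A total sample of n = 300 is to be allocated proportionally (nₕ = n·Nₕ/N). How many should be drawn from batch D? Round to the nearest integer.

82

Share of batch D = 5553/20352 = 0.27285.
Allocate 300 × 0.27285 = 81.854... → 82.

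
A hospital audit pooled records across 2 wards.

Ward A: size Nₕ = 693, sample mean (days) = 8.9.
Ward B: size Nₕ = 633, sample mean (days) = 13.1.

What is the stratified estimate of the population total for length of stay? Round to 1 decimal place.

14460.0

A: 693·8.9 = 6167.7
B: 633·13.1 = 8292.3
τ̂ = Σ Nₕx̄ₕ = 14460.0.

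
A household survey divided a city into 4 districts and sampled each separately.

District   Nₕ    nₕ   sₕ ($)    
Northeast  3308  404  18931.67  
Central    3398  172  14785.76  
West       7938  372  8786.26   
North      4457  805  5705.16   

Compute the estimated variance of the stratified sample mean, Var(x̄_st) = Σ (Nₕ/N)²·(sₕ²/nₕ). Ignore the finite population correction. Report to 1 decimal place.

N = 19101. Term for each stratum: Wₕ²sₕ²/nₕ.
Var(x̄_st) = 26608.1867 + 40224.7541 + 35840.5893 + 2201.4703 = 104875.0004 → 104875.0.

104875.0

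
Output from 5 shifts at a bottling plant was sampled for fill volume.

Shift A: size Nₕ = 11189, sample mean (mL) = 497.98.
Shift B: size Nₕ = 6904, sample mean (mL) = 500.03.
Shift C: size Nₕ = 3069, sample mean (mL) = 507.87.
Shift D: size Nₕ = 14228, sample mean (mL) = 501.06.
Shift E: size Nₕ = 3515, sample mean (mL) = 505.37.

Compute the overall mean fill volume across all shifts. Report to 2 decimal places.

500.92

x̄_st = (Σ Nₕx̄ₕ) / (Σ Nₕ) = (11189·497.98 + 6904·500.03 + 3069·507.87 + 14228·501.06 + 3515·505.37) / 38905
= 19488215.6 / 38905 = 500.9180... → 500.92.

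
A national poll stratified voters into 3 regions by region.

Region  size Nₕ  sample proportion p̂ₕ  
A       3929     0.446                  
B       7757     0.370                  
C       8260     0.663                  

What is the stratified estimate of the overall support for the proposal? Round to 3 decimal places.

Wₕ = Nₕ/N with N = 19946: 0.1970, 0.3889, 0.4141.
p̂_st = 0.1970·0.446 + 0.3889·0.370 + 0.4141·0.663 ≈ 0.50631... → 0.506.

0.506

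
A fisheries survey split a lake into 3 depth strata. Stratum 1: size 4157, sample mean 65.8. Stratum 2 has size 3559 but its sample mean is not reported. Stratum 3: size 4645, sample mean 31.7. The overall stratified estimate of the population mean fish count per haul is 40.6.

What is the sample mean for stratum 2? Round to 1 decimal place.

N = 4157 + 3559 + 4645 = 12361.
Overall total = μ·N = 40.6·12361 = 501856.6.
Subtract the known strata: 4157·65.8 + 4645·31.7 = 420777.1.
Remaining total for stratum 2: 501856.6 − 420777.1 = 81079.5.
Divide by its size: 81079.5 / 3559 = 22.782... → 22.8.

22.8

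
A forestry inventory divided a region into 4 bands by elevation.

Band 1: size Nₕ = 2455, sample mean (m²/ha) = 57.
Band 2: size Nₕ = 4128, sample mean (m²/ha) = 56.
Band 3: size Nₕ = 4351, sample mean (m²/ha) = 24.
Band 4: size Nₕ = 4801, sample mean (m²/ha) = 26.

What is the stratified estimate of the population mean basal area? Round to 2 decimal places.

N = 15735; weights Wₕ = Nₕ/N = (0.1560, 0.2623, 0.2765, 0.3051).
x̄_st = Σ Wₕ·x̄ₕ = 0.1560·57 + 0.2623·56 + 0.2765·24 + 0.3051·26 ≈ 38.1540...
→ 38.15.

38.15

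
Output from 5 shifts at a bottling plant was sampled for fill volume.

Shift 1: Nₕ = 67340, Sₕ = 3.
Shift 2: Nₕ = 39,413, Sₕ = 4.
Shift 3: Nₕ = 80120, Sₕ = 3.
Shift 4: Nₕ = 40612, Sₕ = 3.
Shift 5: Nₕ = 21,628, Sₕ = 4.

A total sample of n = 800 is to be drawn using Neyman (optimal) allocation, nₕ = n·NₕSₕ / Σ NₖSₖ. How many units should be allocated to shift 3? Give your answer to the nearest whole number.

238

Σ NₕSₕ = 67340·3 + 39413·4 + 80120·3 + 40612·3 + 21628·4 = 808380.
Share for 3: 240360/808380 = 0.29734.
n_3 = 800 × 0.29734 = 237.868... → 238.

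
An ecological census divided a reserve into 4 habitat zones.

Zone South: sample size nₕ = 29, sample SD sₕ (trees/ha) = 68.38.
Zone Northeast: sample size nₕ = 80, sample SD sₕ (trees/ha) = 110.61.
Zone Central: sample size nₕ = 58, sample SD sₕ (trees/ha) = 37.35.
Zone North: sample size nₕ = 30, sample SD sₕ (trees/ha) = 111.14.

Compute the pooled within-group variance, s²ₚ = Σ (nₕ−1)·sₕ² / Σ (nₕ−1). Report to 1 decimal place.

Degrees of freedom: 28 + 79 + 57 + 29 = 193.
Σ(nₕ−1)sₕ² = 28·4675.8244 + 79·12234.5721 + 57·1395.0225 + 29·12352.0996 = 1535181.45.
s²ₚ = 1535181.45 / 193 = 7954.308... → 7954.3.

7954.3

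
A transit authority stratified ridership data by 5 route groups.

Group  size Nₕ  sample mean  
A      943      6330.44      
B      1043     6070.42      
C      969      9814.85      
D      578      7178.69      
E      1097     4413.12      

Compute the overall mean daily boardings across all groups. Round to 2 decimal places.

6652.73

N = 4630; weights Wₕ = Nₕ/N = (0.2037, 0.2253, 0.2093, 0.1248, 0.2369).
x̄_st = Σ Wₕ·x̄ₕ = 0.2037·6330.44 + 0.2253·6070.42 + 0.2093·9814.85 + 0.1248·7178.69 + 0.2369·4413.12 ≈ 6652.7253...
→ 6652.73.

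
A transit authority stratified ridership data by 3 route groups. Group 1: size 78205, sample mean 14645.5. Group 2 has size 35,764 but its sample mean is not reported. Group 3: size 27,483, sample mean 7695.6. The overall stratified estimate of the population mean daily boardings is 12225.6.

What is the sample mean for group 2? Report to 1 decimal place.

10415.1

N = 78205 + 35764 + 27483 = 141452.
Overall total = μ·N = 12225.6·141452 = 1729335571.2.
Subtract the known strata: 78205·14645.5 + 27483·7695.6 = 1356849502.3.
Remaining total for group 2: 1729335571.2 − 1356849502.3 = 372486068.9.
Divide by its size: 372486068.9 / 35764 = 10415.112... → 10415.1.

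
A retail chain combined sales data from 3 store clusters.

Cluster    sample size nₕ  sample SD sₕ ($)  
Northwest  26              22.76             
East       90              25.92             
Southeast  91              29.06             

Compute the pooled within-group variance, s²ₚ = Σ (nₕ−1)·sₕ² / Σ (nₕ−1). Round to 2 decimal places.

Degrees of freedom: 25 + 89 + 90 = 204.
Σ(nₕ−1)sₕ² = 25·518.0176 + 89·671.8464 + 90·844.4836 = 148748.2936.
s²ₚ = 148748.2936 / 204 = 729.1583... → 729.16.

729.16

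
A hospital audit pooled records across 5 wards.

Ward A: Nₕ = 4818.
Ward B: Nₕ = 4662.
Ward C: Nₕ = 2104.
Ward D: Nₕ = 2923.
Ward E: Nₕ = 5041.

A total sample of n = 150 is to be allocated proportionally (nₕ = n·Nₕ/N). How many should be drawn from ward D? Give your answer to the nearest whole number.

22

Share of ward D = 2923/19548 = 0.14953.
Allocate 150 × 0.14953 = 22.429... → 22.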